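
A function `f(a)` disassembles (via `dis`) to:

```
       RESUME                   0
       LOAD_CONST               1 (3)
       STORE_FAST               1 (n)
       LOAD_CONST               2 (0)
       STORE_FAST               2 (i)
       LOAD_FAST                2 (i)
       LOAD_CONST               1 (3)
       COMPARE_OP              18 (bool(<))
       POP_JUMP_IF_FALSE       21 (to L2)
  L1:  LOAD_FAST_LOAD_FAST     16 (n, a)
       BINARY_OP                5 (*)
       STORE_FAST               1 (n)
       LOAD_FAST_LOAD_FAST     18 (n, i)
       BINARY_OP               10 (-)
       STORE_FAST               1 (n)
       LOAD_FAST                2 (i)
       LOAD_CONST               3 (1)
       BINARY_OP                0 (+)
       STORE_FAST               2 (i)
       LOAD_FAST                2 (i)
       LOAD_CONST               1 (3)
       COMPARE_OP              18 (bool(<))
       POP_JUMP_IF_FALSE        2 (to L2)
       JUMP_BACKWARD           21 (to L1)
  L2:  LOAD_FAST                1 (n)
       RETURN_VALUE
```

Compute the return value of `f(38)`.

164576

LOAD_CONST → push 3. Stack: [3]
STORE_FAST n → n=3. Stack: []
LOAD_CONST → push 0. Stack: [0]
STORE_FAST i → i=0. Stack: []
LOAD_FAST i → push 0. Stack: [0]
LOAD_CONST → push 3. Stack: [0, 3]
COMPARE_OP bool(<) → 0 vs 3 = True. Stack: [True]
POP_JUMP_IF_FALSE → pop True; no jump. Stack: []
LOAD_FAST_LOAD_FAST n,a → push 3,38. Stack: [3, 38]
BINARY_OP * → 3 * 38 = 114. Stack: [114]
STORE_FAST n → n=114. Stack: []
LOAD_FAST_LOAD_FAST n,i → push 114,0. Stack: [114, 0]
BINARY_OP - → 114 - 0 = 114. Stack: [114]
STORE_FAST n → n=114. Stack: []
LOAD_FAST i → push 0. Stack: [0]
LOAD_CONST → push 1. Stack: [0, 1]
BINARY_OP + → 0 + 1 = 1. Stack: [1]
STORE_FAST i → i=1. Stack: []
LOAD_FAST i → push 1. Stack: [1]
LOAD_CONST → push 3. Stack: [1, 3]
COMPARE_OP bool(<) → 1 vs 3 = True. Stack: [True]
POP_JUMP_IF_FALSE → pop True; no jump. Stack: []
LOAD_FAST_LOAD_FAST n,a → push 114,38. Stack: [114, 38]
BINARY_OP * → 114 * 38 = 4332. Stack: [4332]
STORE_FAST n → n=4332. Stack: []
LOAD_FAST_LOAD_FAST n,i → push 4332,1. Stack: [4332, 1]
BINARY_OP - → 4332 - 1 = 4331. Stack: [4331]
STORE_FAST n → n=4331. Stack: []
LOAD_FAST i → push 1. Stack: [1]
LOAD_CONST → push 1. Stack: [1, 1]
BINARY_OP + → 1 + 1 = 2. Stack: [2]
STORE_FAST i → i=2. Stack: []
LOAD_FAST i → push 2. Stack: [2]
LOAD_CONST → push 3. Stack: [2, 3]
COMPARE_OP bool(<) → 2 vs 3 = True. Stack: [True]
POP_JUMP_IF_FALSE → pop True; no jump. Stack: []
LOAD_FAST_LOAD_FAST n,a → push 4331,38. Stack: [4331, 38]
BINARY_OP * → 4331 * 38 = 164578. Stack: [164578]
STORE_FAST n → n=164578. Stack: []
LOAD_FAST_LOAD_FAST n,i → push 164578,2. Stack: [164578, 2]
BINARY_OP - → 164578 - 2 = 164576. Stack: [164576]
STORE_FAST n → n=164576. Stack: []
LOAD_FAST i → push 2. Stack: [2]
LOAD_CONST → push 1. Stack: [2, 1]
BINARY_OP + → 2 + 1 = 3. Stack: [3]
STORE_FAST i → i=3. Stack: []
LOAD_FAST i → push 3. Stack: [3]
LOAD_CONST → push 3. Stack: [3, 3]
COMPARE_OP bool(<) → 3 vs 3 = False. Stack: [False]
POP_JUMP_IF_FALSE → pop False; jump. Stack: []
LOAD_FAST n → push 164576. Stack: [164576]
RETURN_VALUE → return 164576.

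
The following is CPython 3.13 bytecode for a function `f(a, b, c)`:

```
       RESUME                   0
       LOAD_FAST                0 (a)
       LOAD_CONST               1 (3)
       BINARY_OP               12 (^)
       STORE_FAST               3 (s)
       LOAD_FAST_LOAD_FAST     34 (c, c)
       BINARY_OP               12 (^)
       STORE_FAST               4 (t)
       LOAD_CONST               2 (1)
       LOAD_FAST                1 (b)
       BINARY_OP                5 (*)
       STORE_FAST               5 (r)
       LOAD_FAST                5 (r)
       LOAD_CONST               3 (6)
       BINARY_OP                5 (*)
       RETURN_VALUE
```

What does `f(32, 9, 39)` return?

LOAD_FAST a → push 32. Stack: [32]
LOAD_CONST → push 3. Stack: [32, 3]
BINARY_OP ^ → 32 ^ 3 = 35. Stack: [35]
STORE_FAST s → s=35. Stack: []
LOAD_FAST_LOAD_FAST c,c → push 39,39. Stack: [39, 39]
BINARY_OP ^ → 39 ^ 39 = 0. Stack: [0]
STORE_FAST t → t=0. Stack: []
LOAD_CONST → push 1. Stack: [1]
LOAD_FAST b → push 9. Stack: [1, 9]
BINARY_OP * → 1 * 9 = 9. Stack: [9]
STORE_FAST r → r=9. Stack: []
LOAD_FAST r → push 9. Stack: [9]
LOAD_CONST → push 6. Stack: [9, 6]
BINARY_OP * → 9 * 6 = 54. Stack: [54]
RETURN_VALUE → return 54.

54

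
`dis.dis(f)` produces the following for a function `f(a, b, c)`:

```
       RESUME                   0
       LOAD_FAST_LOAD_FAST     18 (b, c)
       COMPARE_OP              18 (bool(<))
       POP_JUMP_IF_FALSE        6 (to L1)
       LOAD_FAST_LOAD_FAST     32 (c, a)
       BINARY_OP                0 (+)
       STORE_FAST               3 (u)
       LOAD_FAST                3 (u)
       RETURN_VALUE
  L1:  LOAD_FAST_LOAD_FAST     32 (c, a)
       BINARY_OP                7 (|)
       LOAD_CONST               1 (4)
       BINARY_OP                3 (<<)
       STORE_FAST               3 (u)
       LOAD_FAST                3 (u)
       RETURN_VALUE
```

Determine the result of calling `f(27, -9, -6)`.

LOAD_FAST_LOAD_FAST b,c → push -9,-6. Stack: [-9, -6]
COMPARE_OP bool(<) → -9 vs -6 = True. Stack: [True]
POP_JUMP_IF_FALSE → pop True; no jump. Stack: []
LOAD_FAST_LOAD_FAST c,a → push -6,27. Stack: [-6, 27]
BINARY_OP + → -6 + 27 = 21. Stack: [21]
STORE_FAST u → u=21. Stack: []
LOAD_FAST u → push 21. Stack: [21]
RETURN_VALUE → return 21.

21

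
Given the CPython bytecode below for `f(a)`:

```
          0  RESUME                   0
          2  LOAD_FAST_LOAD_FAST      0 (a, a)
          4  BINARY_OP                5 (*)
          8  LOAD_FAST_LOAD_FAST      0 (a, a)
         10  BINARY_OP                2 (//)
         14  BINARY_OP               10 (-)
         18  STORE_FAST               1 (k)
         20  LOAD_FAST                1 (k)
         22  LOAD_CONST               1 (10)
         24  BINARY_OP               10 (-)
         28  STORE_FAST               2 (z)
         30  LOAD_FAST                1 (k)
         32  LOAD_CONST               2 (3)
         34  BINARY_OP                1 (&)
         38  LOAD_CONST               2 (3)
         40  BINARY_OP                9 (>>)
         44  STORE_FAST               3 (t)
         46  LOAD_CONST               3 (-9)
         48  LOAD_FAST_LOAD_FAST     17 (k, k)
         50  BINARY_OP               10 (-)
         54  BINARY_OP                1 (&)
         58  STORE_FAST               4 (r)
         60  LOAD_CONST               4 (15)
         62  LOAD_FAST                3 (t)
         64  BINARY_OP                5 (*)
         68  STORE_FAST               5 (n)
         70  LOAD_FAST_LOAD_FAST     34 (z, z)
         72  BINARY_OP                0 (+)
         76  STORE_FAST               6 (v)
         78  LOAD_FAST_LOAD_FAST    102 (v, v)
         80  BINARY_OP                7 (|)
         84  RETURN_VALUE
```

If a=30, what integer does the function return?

LOAD_FAST_LOAD_FAST a,a → push 30,30. Stack: [30, 30]
BINARY_OP * → 30 * 30 = 900. Stack: [900]
LOAD_FAST_LOAD_FAST a,a → push 30,30. Stack: [900, 30, 30]
BINARY_OP // → 30 // 30 = 1. Stack: [900, 1]
BINARY_OP - → 900 - 1 = 899. Stack: [899]
STORE_FAST k → k=899. Stack: []
LOAD_FAST k → push 899. Stack: [899]
LOAD_CONST → push 10. Stack: [899, 10]
BINARY_OP - → 899 - 10 = 889. Stack: [889]
STORE_FAST z → z=889. Stack: []
LOAD_FAST k → push 899. Stack: [899]
LOAD_CONST → push 3. Stack: [899, 3]
BINARY_OP & → 899 & 3 = 3. Stack: [3]
LOAD_CONST → push 3. Stack: [3, 3]
BINARY_OP >> → 3 >> 3 = 0. Stack: [0]
STORE_FAST t → t=0. Stack: []
LOAD_CONST → push -9. Stack: [-9]
LOAD_FAST_LOAD_FAST k,k → push 899,899. Stack: [-9, 899, 899]
BINARY_OP - → 899 - 899 = 0. Stack: [-9, 0]
BINARY_OP & → -9 & 0 = 0. Stack: [0]
STORE_FAST r → r=0. Stack: []
LOAD_CONST → push 15. Stack: [15]
LOAD_FAST t → push 0. Stack: [15, 0]
BINARY_OP * → 15 * 0 = 0. Stack: [0]
STORE_FAST n → n=0. Stack: []
LOAD_FAST_LOAD_FAST z,z → push 889,889. Stack: [889, 889]
BINARY_OP + → 889 + 889 = 1778. Stack: [1778]
STORE_FAST v → v=1778. Stack: []
LOAD_FAST_LOAD_FAST v,v → push 1778,1778. Stack: [1778, 1778]
BINARY_OP | → 1778 | 1778 = 1778. Stack: [1778]
RETURN_VALUE → return 1778.

1778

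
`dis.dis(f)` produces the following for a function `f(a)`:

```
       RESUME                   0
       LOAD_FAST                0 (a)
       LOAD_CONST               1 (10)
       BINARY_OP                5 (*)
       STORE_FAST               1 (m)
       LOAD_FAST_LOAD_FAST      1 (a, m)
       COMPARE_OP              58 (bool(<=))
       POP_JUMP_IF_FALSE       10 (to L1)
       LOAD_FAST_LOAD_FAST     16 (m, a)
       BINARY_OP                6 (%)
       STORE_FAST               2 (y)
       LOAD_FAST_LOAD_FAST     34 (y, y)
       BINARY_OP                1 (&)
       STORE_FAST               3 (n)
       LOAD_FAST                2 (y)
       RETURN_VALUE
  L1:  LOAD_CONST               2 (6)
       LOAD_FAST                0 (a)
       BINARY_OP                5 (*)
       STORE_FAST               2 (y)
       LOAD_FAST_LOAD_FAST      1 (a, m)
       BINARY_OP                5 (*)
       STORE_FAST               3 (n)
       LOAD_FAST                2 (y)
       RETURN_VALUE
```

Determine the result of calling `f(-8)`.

LOAD_FAST a → push -8. Stack: [-8]
LOAD_CONST → push 10. Stack: [-8, 10]
BINARY_OP * → -8 * 10 = -80. Stack: [-80]
STORE_FAST m → m=-80. Stack: []
LOAD_FAST_LOAD_FAST a,m → push -8,-80. Stack: [-8, -80]
COMPARE_OP bool(<=) → -8 vs -80 = False. Stack: [False]
POP_JUMP_IF_FALSE → pop False; jump. Stack: []
LOAD_CONST → push 6. Stack: [6]
LOAD_FAST a → push -8. Stack: [6, -8]
BINARY_OP * → 6 * -8 = -48. Stack: [-48]
STORE_FAST y → y=-48. Stack: []
LOAD_FAST_LOAD_FAST a,m → push -8,-80. Stack: [-8, -80]
BINARY_OP * → -8 * -80 = 640. Stack: [640]
STORE_FAST n → n=640. Stack: []
LOAD_FAST y → push -48. Stack: [-48]
RETURN_VALUE → return -48.

-48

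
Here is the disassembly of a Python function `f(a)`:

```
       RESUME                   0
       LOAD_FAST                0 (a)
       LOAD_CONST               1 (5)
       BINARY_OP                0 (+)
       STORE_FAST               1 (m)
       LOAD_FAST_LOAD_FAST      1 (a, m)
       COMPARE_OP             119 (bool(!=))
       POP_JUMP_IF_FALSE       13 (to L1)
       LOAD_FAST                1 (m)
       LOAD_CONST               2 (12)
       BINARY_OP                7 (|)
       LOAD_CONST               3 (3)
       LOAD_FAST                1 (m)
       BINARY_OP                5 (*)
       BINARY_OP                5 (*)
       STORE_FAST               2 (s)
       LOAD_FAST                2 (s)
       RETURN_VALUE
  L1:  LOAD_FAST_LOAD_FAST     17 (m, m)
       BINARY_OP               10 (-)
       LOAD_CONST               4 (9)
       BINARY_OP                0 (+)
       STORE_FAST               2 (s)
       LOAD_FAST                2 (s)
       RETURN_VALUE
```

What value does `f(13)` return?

LOAD_FAST a → push 13. Stack: [13]
LOAD_CONST → push 5. Stack: [13, 5]
BINARY_OP + → 13 + 5 = 18. Stack: [18]
STORE_FAST m → m=18. Stack: []
LOAD_FAST_LOAD_FAST a,m → push 13,18. Stack: [13, 18]
COMPARE_OP bool(!=) → 13 vs 18 = True. Stack: [True]
POP_JUMP_IF_FALSE → pop True; no jump. Stack: []
LOAD_FAST m → push 18. Stack: [18]
LOAD_CONST → push 12. Stack: [18, 12]
BINARY_OP | → 18 | 12 = 30. Stack: [30]
LOAD_CONST → push 3. Stack: [30, 3]
LOAD_FAST m → push 18. Stack: [30, 3, 18]
BINARY_OP * → 3 * 18 = 54. Stack: [30, 54]
BINARY_OP * → 30 * 54 = 1620. Stack: [1620]
STORE_FAST s → s=1620. Stack: []
LOAD_FAST s → push 1620. Stack: [1620]
RETURN_VALUE → return 1620.

1620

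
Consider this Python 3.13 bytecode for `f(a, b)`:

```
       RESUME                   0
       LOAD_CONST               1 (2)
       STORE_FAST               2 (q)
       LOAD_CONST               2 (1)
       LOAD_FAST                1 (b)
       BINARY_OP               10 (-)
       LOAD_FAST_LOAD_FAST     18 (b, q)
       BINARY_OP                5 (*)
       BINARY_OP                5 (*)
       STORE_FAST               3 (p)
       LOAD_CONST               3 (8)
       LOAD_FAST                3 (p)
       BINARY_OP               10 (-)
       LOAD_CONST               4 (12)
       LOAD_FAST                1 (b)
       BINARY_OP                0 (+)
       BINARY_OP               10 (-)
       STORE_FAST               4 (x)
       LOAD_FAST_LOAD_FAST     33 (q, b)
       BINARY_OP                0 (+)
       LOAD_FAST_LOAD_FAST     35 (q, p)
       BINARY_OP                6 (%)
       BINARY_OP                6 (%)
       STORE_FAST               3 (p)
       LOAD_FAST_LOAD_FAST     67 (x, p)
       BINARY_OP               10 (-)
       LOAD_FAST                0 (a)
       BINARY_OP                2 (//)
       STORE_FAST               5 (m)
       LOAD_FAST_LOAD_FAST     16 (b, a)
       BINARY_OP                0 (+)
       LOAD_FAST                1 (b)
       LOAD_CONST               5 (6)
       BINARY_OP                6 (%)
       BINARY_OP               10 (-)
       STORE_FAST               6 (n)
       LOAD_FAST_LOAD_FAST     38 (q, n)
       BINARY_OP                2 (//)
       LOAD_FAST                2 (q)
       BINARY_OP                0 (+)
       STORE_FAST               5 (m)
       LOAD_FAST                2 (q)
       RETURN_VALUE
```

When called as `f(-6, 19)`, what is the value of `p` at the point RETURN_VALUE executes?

LOAD_CONST → push 2. Stack: [2]
STORE_FAST q → q=2. Stack: []
LOAD_CONST → push 1. Stack: [1]
LOAD_FAST b → push 19. Stack: [1, 19]
BINARY_OP - → 1 - 19 = -18. Stack: [-18]
LOAD_FAST_LOAD_FAST b,q → push 19,2. Stack: [-18, 19, 2]
BINARY_OP * → 19 * 2 = 38. Stack: [-18, 38]
BINARY_OP * → -18 * 38 = -684. Stack: [-684]
STORE_FAST p → p=-684. Stack: []
LOAD_CONST → push 8. Stack: [8]
LOAD_FAST p → push -684. Stack: [8, -684]
BINARY_OP - → 8 - -684 = 692. Stack: [692]
LOAD_CONST → push 12. Stack: [692, 12]
LOAD_FAST b → push 19. Stack: [692, 12, 19]
BINARY_OP + → 12 + 19 = 31. Stack: [692, 31]
BINARY_OP - → 692 - 31 = 661. Stack: [661]
STORE_FAST x → x=661. Stack: []
LOAD_FAST_LOAD_FAST q,b → push 2,19. Stack: [2, 19]
BINARY_OP + → 2 + 19 = 21. Stack: [21]
LOAD_FAST_LOAD_FAST q,p → push 2,-684. Stack: [21, 2, -684]
BINARY_OP % → 2 % -684 = -682. Stack: [21, -682]
BINARY_OP % → 21 % -682 = -661. Stack: [-661]
STORE_FAST p → p=-661. Stack: []
LOAD_FAST_LOAD_FAST x,p → push 661,-661. Stack: [661, -661]
BINARY_OP - → 661 - -661 = 1322. Stack: [1322]
LOAD_FAST a → push -6. Stack: [1322, -6]
BINARY_OP // → 1322 // -6 = -221. Stack: [-221]
STORE_FAST m → m=-221. Stack: []
LOAD_FAST_LOAD_FAST b,a → push 19,-6. Stack: [19, -6]
BINARY_OP + → 19 + -6 = 13. Stack: [13]
LOAD_FAST b → push 19. Stack: [13, 19]
LOAD_CONST → push 6. Stack: [13, 19, 6]
BINARY_OP % → 19 % 6 = 1. Stack: [13, 1]
BINARY_OP - → 13 - 1 = 12. Stack: [12]
STORE_FAST n → n=12. Stack: []
LOAD_FAST_LOAD_FAST q,n → push 2,12. Stack: [2, 12]
BINARY_OP // → 2 // 12 = 0. Stack: [0]
LOAD_FAST q → push 2. Stack: [0, 2]
BINARY_OP + → 0 + 2 = 2. Stack: [2]
STORE_FAST m → m=2. Stack: []
LOAD_FAST q → push 2. Stack: [2]
RETURN_VALUE → return 2.

-661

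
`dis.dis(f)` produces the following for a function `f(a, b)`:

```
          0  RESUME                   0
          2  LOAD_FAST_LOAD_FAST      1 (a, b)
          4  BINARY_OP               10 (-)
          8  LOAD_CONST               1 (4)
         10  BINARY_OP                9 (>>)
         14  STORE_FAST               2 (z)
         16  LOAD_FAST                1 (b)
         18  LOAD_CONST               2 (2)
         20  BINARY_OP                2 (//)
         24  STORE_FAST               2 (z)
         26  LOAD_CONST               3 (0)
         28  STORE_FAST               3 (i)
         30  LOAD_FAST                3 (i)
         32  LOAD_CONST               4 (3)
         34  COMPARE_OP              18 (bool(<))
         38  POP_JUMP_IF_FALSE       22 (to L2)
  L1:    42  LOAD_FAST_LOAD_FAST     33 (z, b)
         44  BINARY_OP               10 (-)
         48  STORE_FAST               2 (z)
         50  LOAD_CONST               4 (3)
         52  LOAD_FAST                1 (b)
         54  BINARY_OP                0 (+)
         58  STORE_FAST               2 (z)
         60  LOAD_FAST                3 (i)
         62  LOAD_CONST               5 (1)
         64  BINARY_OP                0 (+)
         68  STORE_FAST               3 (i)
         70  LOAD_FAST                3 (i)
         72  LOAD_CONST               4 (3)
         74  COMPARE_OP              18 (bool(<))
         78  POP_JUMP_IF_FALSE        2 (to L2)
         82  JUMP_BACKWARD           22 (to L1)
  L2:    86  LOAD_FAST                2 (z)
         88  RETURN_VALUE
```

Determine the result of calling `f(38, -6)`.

-3

LOAD_FAST_LOAD_FAST a,b → push 38,-6. Stack: [38, -6]
BINARY_OP - → 38 - -6 = 44. Stack: [44]
LOAD_CONST → push 4. Stack: [44, 4]
BINARY_OP >> → 44 >> 4 = 2. Stack: [2]
STORE_FAST z → z=2. Stack: []
LOAD_FAST b → push -6. Stack: [-6]
LOAD_CONST → push 2. Stack: [-6, 2]
BINARY_OP // → -6 // 2 = -3. Stack: [-3]
STORE_FAST z → z=-3. Stack: []
LOAD_CONST → push 0. Stack: [0]
STORE_FAST i → i=0. Stack: []
LOAD_FAST i → push 0. Stack: [0]
LOAD_CONST → push 3. Stack: [0, 3]
COMPARE_OP bool(<) → 0 vs 3 = True. Stack: [True]
POP_JUMP_IF_FALSE → pop True; no jump. Stack: []
LOAD_FAST_LOAD_FAST z,b → push -3,-6. Stack: [-3, -6]
BINARY_OP - → -3 - -6 = 3. Stack: [3]
STORE_FAST z → z=3. Stack: []
LOAD_CONST → push 3. Stack: [3]
LOAD_FAST b → push -6. Stack: [3, -6]
BINARY_OP + → 3 + -6 = -3. Stack: [-3]
STORE_FAST z → z=-3. Stack: []
LOAD_FAST i → push 0. Stack: [0]
LOAD_CONST → push 1. Stack: [0, 1]
BINARY_OP + → 0 + 1 = 1. Stack: [1]
STORE_FAST i → i=1. Stack: []
LOAD_FAST i → push 1. Stack: [1]
LOAD_CONST → push 3. Stack: [1, 3]
COMPARE_OP bool(<) → 1 vs 3 = True. Stack: [True]
POP_JUMP_IF_FALSE → pop True; no jump. Stack: []
LOAD_FAST_LOAD_FAST z,b → push -3,-6. Stack: [-3, -6]
BINARY_OP - → -3 - -6 = 3. Stack: [3]
STORE_FAST z → z=3. Stack: []
LOAD_CONST → push 3. Stack: [3]
LOAD_FAST b → push -6. Stack: [3, -6]
BINARY_OP + → 3 + -6 = -3. Stack: [-3]
STORE_FAST z → z=-3. Stack: []
LOAD_FAST i → push 1. Stack: [1]
LOAD_CONST → push 1. Stack: [1, 1]
BINARY_OP + → 1 + 1 = 2. Stack: [2]
STORE_FAST i → i=2. Stack: []
LOAD_FAST i → push 2. Stack: [2]
LOAD_CONST → push 3. Stack: [2, 3]
COMPARE_OP bool(<) → 2 vs 3 = True. Stack: [True]
POP_JUMP_IF_FALSE → pop True; no jump. Stack: []
LOAD_FAST_LOAD_FAST z,b → push -3,-6. Stack: [-3, -6]
BINARY_OP - → -3 - -6 = 3. Stack: [3]
STORE_FAST z → z=3. Stack: []
LOAD_CONST → push 3. Stack: [3]
LOAD_FAST b → push -6. Stack: [3, -6]
BINARY_OP + → 3 + -6 = -3. Stack: [-3]
STORE_FAST z → z=-3. Stack: []
LOAD_FAST i → push 2. Stack: [2]
LOAD_CONST → push 1. Stack: [2, 1]
BINARY_OP + → 2 + 1 = 3. Stack: [3]
STORE_FAST i → i=3. Stack: []
LOAD_FAST i → push 3. Stack: [3]
LOAD_CONST → push 3. Stack: [3, 3]
COMPARE_OP bool(<) → 3 vs 3 = False. Stack: [False]
POP_JUMP_IF_FALSE → pop False; jump. Stack: []
LOAD_FAST z → push -3. Stack: [-3]
RETURN_VALUE → return -3.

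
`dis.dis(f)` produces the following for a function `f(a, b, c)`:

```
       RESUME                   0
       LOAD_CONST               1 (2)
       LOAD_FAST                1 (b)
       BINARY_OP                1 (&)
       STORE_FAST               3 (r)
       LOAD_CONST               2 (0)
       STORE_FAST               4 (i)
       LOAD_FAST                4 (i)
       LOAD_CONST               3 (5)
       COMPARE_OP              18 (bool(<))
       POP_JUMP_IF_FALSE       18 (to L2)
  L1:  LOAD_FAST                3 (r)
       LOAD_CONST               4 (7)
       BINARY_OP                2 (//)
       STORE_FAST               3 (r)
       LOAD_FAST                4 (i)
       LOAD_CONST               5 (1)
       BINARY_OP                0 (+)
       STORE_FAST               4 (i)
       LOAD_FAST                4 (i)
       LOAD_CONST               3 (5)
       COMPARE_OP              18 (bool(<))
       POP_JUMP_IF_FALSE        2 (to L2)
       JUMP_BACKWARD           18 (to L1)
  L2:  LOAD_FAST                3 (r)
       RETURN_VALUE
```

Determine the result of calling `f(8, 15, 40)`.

LOAD_CONST → push 2
LOAD_FAST b → push 15
BINARY_OP & → 2 & 15 = 2
STORE_FAST r → r=2
LOAD_CONST → push 0
STORE_FAST i → i=0
LOAD_FAST i → push 0
LOAD_CONST → push 5
COMPARE_OP bool(<) → 0 vs 5 = True
POP_JUMP_IF_FALSE → pop True; no jump
LOAD_FAST r → push 2
LOAD_CONST → push 7
BINARY_OP // → 2 // 7 = 0
STORE_FAST r → r=0
LOAD_FAST i → push 0
LOAD_CONST → push 1
BINARY_OP + → 0 + 1 = 1
STORE_FAST i → i=1
LOAD_FAST i → push 1
LOAD_CONST → push 5
COMPARE_OP bool(<) → 1 vs 5 = True
POP_JUMP_IF_FALSE → pop True; no jump
LOAD_FAST r → push 0
LOAD_CONST → push 7
BINARY_OP // → 0 // 7 = 0
STORE_FAST r → r=0
LOAD_FAST i → push 1
LOAD_CONST → push 1
BINARY_OP + → 1 + 1 = 2
STORE_FAST i → i=2
LOAD_FAST i → push 2
LOAD_CONST → push 5
COMPARE_OP bool(<) → 2 vs 5 = True
POP_JUMP_IF_FALSE → pop True; no jump
LOAD_FAST r → push 0
LOAD_CONST → push 7
BINARY_OP // → 0 // 7 = 0
STORE_FAST r → r=0
LOAD_FAST i → push 2
LOAD_CONST → push 1
BINARY_OP + → 2 + 1 = 3
STORE_FAST i → i=3
LOAD_FAST i → push 3
LOAD_CONST → push 5
COMPARE_OP bool(<) → 3 vs 5 = True
POP_JUMP_IF_FALSE → pop True; no jump
LOAD_FAST r → push 0
LOAD_CONST → push 7
BINARY_OP // → 0 // 7 = 0
STORE_FAST r → r=0
LOAD_FAST i → push 3
LOAD_CONST → push 1
BINARY_OP + → 3 + 1 = 4
STORE_FAST i → i=4
LOAD_FAST i → push 4
LOAD_CONST → push 5
COMPARE_OP bool(<) → 4 vs 5 = True
POP_JUMP_IF_FALSE → pop True; no jump
LOAD_FAST r → push 0
LOAD_CONST → push 7
BINARY_OP // → 0 // 7 = 0
STORE_FAST r → r=0
LOAD_FAST i → push 4
LOAD_CONST → push 1
BINARY_OP + → 4 + 1 = 5
STORE_FAST i → i=5
LOAD_FAST i → push 5
LOAD_CONST → push 5
COMPARE_OP bool(<) → 5 vs 5 = False
POP_JUMP_IF_FALSE → pop False; jump
LOAD_FAST r → push 0
RETURN_VALUE → return 0.

0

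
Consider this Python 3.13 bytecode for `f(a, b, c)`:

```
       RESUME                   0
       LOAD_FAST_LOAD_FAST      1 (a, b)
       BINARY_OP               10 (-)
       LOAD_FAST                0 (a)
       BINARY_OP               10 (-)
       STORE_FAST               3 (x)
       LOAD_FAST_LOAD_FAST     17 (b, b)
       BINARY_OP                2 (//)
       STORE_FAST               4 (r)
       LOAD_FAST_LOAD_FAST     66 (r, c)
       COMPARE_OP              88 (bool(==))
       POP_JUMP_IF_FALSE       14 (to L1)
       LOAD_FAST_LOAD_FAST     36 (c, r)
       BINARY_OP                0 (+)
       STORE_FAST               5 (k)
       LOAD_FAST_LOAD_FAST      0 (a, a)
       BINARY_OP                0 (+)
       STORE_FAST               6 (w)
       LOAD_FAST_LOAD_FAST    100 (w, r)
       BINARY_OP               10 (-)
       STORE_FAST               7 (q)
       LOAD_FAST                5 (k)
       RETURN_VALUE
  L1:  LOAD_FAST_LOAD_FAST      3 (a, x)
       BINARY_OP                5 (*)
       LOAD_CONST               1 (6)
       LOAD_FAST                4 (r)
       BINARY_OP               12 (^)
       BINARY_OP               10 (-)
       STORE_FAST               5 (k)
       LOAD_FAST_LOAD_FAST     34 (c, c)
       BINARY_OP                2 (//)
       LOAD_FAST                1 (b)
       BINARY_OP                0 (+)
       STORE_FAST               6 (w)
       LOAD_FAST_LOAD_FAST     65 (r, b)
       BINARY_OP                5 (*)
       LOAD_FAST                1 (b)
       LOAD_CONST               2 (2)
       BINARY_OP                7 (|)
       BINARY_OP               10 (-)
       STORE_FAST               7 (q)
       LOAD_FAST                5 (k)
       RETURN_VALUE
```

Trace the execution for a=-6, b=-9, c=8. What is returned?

-61

LOAD_FAST_LOAD_FAST a,b → push -6,-9. Stack: [-6, -9]
BINARY_OP - → -6 - -9 = 3. Stack: [3]
LOAD_FAST a → push -6. Stack: [3, -6]
BINARY_OP - → 3 - -6 = 9. Stack: [9]
STORE_FAST x → x=9. Stack: []
LOAD_FAST_LOAD_FAST b,b → push -9,-9. Stack: [-9, -9]
BINARY_OP // → -9 // -9 = 1. Stack: [1]
STORE_FAST r → r=1. Stack: []
LOAD_FAST_LOAD_FAST r,c → push 1,8. Stack: [1, 8]
COMPARE_OP bool(==) → 1 vs 8 = False. Stack: [False]
POP_JUMP_IF_FALSE → pop False; jump. Stack: []
LOAD_FAST_LOAD_FAST a,x → push -6,9. Stack: [-6, 9]
BINARY_OP * → -6 * 9 = -54. Stack: [-54]
LOAD_CONST → push 6. Stack: [-54, 6]
LOAD_FAST r → push 1. Stack: [-54, 6, 1]
BINARY_OP ^ → 6 ^ 1 = 7. Stack: [-54, 7]
BINARY_OP - → -54 - 7 = -61. Stack: [-61]
STORE_FAST k → k=-61. Stack: []
LOAD_FAST_LOAD_FAST c,c → push 8,8. Stack: [8, 8]
BINARY_OP // → 8 // 8 = 1. Stack: [1]
LOAD_FAST b → push -9. Stack: [1, -9]
BINARY_OP + → 1 + -9 = -8. Stack: [-8]
STORE_FAST w → w=-8. Stack: []
LOAD_FAST_LOAD_FAST r,b → push 1,-9. Stack: [1, -9]
BINARY_OP * → 1 * -9 = -9. Stack: [-9]
LOAD_FAST b → push -9. Stack: [-9, -9]
LOAD_CONST → push 2. Stack: [-9, -9, 2]
BINARY_OP | → -9 | 2 = -9. Stack: [-9, -9]
BINARY_OP - → -9 - -9 = 0. Stack: [0]
STORE_FAST q → q=0. Stack: []
LOAD_FAST k → push -61. Stack: [-61]
RETURN_VALUE → return -61.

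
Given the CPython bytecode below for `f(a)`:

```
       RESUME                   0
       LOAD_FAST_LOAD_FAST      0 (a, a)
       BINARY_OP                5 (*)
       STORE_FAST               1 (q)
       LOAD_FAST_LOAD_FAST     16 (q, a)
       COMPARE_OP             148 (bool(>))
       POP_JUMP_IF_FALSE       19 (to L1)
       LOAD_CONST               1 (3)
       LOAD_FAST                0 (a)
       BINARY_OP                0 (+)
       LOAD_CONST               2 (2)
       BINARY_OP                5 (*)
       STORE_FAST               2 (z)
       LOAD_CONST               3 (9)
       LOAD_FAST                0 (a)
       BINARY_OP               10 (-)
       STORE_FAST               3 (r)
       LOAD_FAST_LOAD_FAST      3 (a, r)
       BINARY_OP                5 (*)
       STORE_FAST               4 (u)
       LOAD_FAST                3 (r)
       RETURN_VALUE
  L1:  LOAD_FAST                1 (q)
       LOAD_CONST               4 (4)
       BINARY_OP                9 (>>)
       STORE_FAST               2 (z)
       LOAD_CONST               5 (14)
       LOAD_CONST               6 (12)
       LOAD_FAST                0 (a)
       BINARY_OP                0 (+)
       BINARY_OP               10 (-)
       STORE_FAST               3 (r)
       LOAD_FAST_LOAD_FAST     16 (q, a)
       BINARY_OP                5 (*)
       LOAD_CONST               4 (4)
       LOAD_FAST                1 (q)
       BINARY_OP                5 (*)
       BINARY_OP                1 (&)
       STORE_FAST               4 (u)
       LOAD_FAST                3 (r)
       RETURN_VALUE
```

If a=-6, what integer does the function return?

LOAD_FAST_LOAD_FAST a,a → push -6,-6. Stack: [-6, -6]
BINARY_OP * → -6 * -6 = 36. Stack: [36]
STORE_FAST q → q=36. Stack: []
LOAD_FAST_LOAD_FAST q,a → push 36,-6. Stack: [36, -6]
COMPARE_OP bool(>) → 36 vs -6 = True. Stack: [True]
POP_JUMP_IF_FALSE → pop True; no jump. Stack: []
LOAD_CONST → push 3. Stack: [3]
LOAD_FAST a → push -6. Stack: [3, -6]
BINARY_OP + → 3 + -6 = -3. Stack: [-3]
LOAD_CONST → push 2. Stack: [-3, 2]
BINARY_OP * → -3 * 2 = -6. Stack: [-6]
STORE_FAST z → z=-6. Stack: []
LOAD_CONST → push 9. Stack: [9]
LOAD_FAST a → push -6. Stack: [9, -6]
BINARY_OP - → 9 - -6 = 15. Stack: [15]
STORE_FAST r → r=15. Stack: []
LOAD_FAST_LOAD_FAST a,r → push -6,15. Stack: [-6, 15]
BINARY_OP * → -6 * 15 = -90. Stack: [-90]
STORE_FAST u → u=-90. Stack: []
LOAD_FAST r → push 15. Stack: [15]
RETURN_VALUE → return 15.

15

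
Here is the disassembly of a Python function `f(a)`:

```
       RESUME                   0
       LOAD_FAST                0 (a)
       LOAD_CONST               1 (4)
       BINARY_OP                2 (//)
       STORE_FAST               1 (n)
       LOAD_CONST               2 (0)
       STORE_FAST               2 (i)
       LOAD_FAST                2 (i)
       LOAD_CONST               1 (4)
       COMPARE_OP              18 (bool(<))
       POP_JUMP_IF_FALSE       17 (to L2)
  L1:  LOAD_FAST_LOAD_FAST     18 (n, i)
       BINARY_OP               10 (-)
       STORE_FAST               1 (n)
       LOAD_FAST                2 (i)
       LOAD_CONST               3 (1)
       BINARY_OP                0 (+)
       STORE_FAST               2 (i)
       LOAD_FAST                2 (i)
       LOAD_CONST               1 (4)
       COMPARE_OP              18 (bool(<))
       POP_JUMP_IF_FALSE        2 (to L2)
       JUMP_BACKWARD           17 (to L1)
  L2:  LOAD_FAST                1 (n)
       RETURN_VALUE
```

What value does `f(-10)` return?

LOAD_FAST a → push -10. Stack: [-10]
LOAD_CONST → push 4. Stack: [-10, 4]
BINARY_OP // → -10 // 4 = -3. Stack: [-3]
STORE_FAST n → n=-3. Stack: []
LOAD_CONST → push 0. Stack: [0]
STORE_FAST i → i=0. Stack: []
LOAD_FAST i → push 0. Stack: [0]
LOAD_CONST → push 4. Stack: [0, 4]
COMPARE_OP bool(<) → 0 vs 4 = True. Stack: [True]
POP_JUMP_IF_FALSE → pop True; no jump. Stack: []
LOAD_FAST_LOAD_FAST n,i → push -3,0. Stack: [-3, 0]
BINARY_OP - → -3 - 0 = -3. Stack: [-3]
STORE_FAST n → n=-3. Stack: []
LOAD_FAST i → push 0. Stack: [0]
LOAD_CONST → push 1. Stack: [0, 1]
BINARY_OP + → 0 + 1 = 1. Stack: [1]
STORE_FAST i → i=1. Stack: []
LOAD_FAST i → push 1. Stack: [1]
LOAD_CONST → push 4. Stack: [1, 4]
COMPARE_OP bool(<) → 1 vs 4 = True. Stack: [True]
POP_JUMP_IF_FALSE → pop True; no jump. Stack: []
LOAD_FAST_LOAD_FAST n,i → push -3,1. Stack: [-3, 1]
BINARY_OP - → -3 - 1 = -4. Stack: [-4]
STORE_FAST n → n=-4. Stack: []
LOAD_FAST i → push 1. Stack: [1]
LOAD_CONST → push 1. Stack: [1, 1]
BINARY_OP + → 1 + 1 = 2. Stack: [2]
STORE_FAST i → i=2. Stack: []
LOAD_FAST i → push 2. Stack: [2]
LOAD_CONST → push 4. Stack: [2, 4]
COMPARE_OP bool(<) → 2 vs 4 = True. Stack: [True]
POP_JUMP_IF_FALSE → pop True; no jump. Stack: []
LOAD_FAST_LOAD_FAST n,i → push -4,2. Stack: [-4, 2]
BINARY_OP - → -4 - 2 = -6. Stack: [-6]
STORE_FAST n → n=-6. Stack: []
LOAD_FAST i → push 2. Stack: [2]
LOAD_CONST → push 1. Stack: [2, 1]
BINARY_OP + → 2 + 1 = 3. Stack: [3]
STORE_FAST i → i=3. Stack: []
LOAD_FAST i → push 3. Stack: [3]
LOAD_CONST → push 4. Stack: [3, 4]
COMPARE_OP bool(<) → 3 vs 4 = True. Stack: [True]
POP_JUMP_IF_FALSE → pop True; no jump. Stack: []
LOAD_FAST_LOAD_FAST n,i → push -6,3. Stack: [-6, 3]
BINARY_OP - → -6 - 3 = -9. Stack: [-9]
STORE_FAST n → n=-9. Stack: []
LOAD_FAST i → push 3. Stack: [3]
LOAD_CONST → push 1. Stack: [3, 1]
BINARY_OP + → 3 + 1 = 4. Stack: [4]
STORE_FAST i → i=4. Stack: []
LOAD_FAST i → push 4. Stack: [4]
LOAD_CONST → push 4. Stack: [4, 4]
COMPARE_OP bool(<) → 4 vs 4 = False. Stack: [False]
POP_JUMP_IF_FALSE → pop False; jump. Stack: []
LOAD_FAST n → push -9. Stack: [-9]
RETURN_VALUE → return -9.

-9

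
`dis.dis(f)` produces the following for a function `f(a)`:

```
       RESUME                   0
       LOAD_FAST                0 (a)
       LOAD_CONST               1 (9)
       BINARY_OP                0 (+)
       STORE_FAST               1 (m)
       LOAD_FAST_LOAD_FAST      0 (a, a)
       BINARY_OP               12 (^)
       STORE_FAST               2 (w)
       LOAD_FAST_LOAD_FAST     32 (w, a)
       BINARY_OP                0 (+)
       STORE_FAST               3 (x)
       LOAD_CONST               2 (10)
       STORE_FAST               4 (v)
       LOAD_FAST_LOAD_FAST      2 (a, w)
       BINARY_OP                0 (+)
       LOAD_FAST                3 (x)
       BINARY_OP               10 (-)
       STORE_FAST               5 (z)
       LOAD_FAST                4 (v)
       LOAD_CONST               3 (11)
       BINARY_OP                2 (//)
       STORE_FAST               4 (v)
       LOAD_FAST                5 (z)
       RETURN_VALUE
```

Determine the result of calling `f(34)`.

LOAD_FAST a → push 34. Stack: [34]
LOAD_CONST → push 9. Stack: [34, 9]
BINARY_OP + → 34 + 9 = 43. Stack: [43]
STORE_FAST m → m=43. Stack: []
LOAD_FAST_LOAD_FAST a,a → push 34,34. Stack: [34, 34]
BINARY_OP ^ → 34 ^ 34 = 0. Stack: [0]
STORE_FAST w → w=0. Stack: []
LOAD_FAST_LOAD_FAST w,a → push 0,34. Stack: [0, 34]
BINARY_OP + → 0 + 34 = 34. Stack: [34]
STORE_FAST x → x=34. Stack: []
LOAD_CONST → push 10. Stack: [10]
STORE_FAST v → v=10. Stack: []
LOAD_FAST_LOAD_FAST a,w → push 34,0. Stack: [34, 0]
BINARY_OP + → 34 + 0 = 34. Stack: [34]
LOAD_FAST x → push 34. Stack: [34, 34]
BINARY_OP - → 34 - 34 = 0. Stack: [0]
STORE_FAST z → z=0. Stack: []
LOAD_FAST v → push 10. Stack: [10]
LOAD_CONST → push 11. Stack: [10, 11]
BINARY_OP // → 10 // 11 = 0. Stack: [0]
STORE_FAST v → v=0. Stack: []
LOAD_FAST z → push 0. Stack: [0]
RETURN_VALUE → return 0.

0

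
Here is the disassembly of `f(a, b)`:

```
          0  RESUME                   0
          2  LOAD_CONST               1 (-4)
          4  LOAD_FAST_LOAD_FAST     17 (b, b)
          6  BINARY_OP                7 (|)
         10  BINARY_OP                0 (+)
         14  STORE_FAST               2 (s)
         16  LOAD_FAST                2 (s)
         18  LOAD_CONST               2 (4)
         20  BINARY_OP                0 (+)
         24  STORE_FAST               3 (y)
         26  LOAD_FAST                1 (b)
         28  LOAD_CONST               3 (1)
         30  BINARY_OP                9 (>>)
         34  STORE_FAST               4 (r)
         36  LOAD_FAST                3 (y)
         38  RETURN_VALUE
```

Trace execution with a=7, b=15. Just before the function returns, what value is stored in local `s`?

LOAD_CONST → push -4. Stack: [-4]
LOAD_FAST_LOAD_FAST b,b → push 15,15. Stack: [-4, 15, 15]
BINARY_OP | → 15 | 15 = 15. Stack: [-4, 15]
BINARY_OP + → -4 + 15 = 11. Stack: [11]
STORE_FAST s → s=11. Stack: []
LOAD_FAST s → push 11. Stack: [11]
LOAD_CONST → push 4. Stack: [11, 4]
BINARY_OP + → 11 + 4 = 15. Stack: [15]
STORE_FAST y → y=15. Stack: []
LOAD_FAST b → push 15. Stack: [15]
LOAD_CONST → push 1. Stack: [15, 1]
BINARY_OP >> → 15 >> 1 = 7. Stack: [7]
STORE_FAST r → r=7. Stack: []
LOAD_FAST y → push 15. Stack: [15]
RETURN_VALUE → return 15.

11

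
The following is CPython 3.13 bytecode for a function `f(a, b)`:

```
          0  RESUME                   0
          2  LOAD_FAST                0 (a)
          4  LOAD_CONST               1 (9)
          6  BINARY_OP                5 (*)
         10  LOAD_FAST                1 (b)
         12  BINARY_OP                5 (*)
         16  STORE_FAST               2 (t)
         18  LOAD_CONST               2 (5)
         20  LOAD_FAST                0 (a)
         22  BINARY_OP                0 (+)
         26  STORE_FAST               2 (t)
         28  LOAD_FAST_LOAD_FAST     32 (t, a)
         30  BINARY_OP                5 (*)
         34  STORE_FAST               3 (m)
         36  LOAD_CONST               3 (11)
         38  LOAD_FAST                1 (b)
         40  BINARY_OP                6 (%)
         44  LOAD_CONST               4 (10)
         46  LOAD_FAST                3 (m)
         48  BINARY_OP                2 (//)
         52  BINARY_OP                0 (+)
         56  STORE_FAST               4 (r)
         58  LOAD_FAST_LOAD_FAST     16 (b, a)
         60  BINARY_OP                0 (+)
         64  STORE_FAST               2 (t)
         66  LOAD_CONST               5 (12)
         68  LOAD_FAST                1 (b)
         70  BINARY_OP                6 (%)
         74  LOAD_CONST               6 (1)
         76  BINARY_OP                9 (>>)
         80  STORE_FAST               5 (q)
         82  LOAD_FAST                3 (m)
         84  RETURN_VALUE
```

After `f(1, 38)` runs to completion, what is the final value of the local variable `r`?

12

LOAD_FAST a → push 1. Stack: [1]
LOAD_CONST → push 9. Stack: [1, 9]
BINARY_OP * → 1 * 9 = 9. Stack: [9]
LOAD_FAST b → push 38. Stack: [9, 38]
BINARY_OP * → 9 * 38 = 342. Stack: [342]
STORE_FAST t → t=342. Stack: []
LOAD_CONST → push 5. Stack: [5]
LOAD_FAST a → push 1. Stack: [5, 1]
BINARY_OP + → 5 + 1 = 6. Stack: [6]
STORE_FAST t → t=6. Stack: []
LOAD_FAST_LOAD_FAST t,a → push 6,1. Stack: [6, 1]
BINARY_OP * → 6 * 1 = 6. Stack: [6]
STORE_FAST m → m=6. Stack: []
LOAD_CONST → push 11. Stack: [11]
LOAD_FAST b → push 38. Stack: [11, 38]
BINARY_OP % → 11 % 38 = 11. Stack: [11]
LOAD_CONST → push 10. Stack: [11, 10]
LOAD_FAST m → push 6. Stack: [11, 10, 6]
BINARY_OP // → 10 // 6 = 1. Stack: [11, 1]
BINARY_OP + → 11 + 1 = 12. Stack: [12]
STORE_FAST r → r=12. Stack: []
LOAD_FAST_LOAD_FAST b,a → push 38,1. Stack: [38, 1]
BINARY_OP + → 38 + 1 = 39. Stack: [39]
STORE_FAST t → t=39. Stack: []
LOAD_CONST → push 12. Stack: [12]
LOAD_FAST b → push 38. Stack: [12, 38]
BINARY_OP % → 12 % 38 = 12. Stack: [12]
LOAD_CONST → push 1. Stack: [12, 1]
BINARY_OP >> → 12 >> 1 = 6. Stack: [6]
STORE_FAST q → q=6. Stack: []
LOAD_FAST m → push 6. Stack: [6]
RETURN_VALUE → return 6.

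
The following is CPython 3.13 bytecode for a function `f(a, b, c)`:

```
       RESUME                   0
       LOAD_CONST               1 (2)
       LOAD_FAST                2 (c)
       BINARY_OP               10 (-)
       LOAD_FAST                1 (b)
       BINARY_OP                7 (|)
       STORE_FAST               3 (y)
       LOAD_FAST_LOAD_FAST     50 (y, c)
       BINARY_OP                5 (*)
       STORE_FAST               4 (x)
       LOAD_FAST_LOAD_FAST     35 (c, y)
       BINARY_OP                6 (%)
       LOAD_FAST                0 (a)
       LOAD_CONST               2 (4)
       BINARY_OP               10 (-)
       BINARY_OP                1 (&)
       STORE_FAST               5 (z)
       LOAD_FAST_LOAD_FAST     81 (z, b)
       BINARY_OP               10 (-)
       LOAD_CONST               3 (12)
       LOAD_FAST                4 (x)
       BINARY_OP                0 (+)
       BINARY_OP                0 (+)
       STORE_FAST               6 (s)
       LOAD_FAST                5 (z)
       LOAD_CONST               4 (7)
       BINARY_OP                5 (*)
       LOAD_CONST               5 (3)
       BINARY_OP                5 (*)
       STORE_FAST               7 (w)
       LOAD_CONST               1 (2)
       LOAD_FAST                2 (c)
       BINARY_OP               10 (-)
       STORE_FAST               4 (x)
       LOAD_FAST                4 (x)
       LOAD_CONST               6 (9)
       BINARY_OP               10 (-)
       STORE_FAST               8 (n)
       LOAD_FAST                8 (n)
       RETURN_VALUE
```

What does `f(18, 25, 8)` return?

-15

LOAD_CONST → push 2. Stack: [2]
LOAD_FAST c → push 8. Stack: [2, 8]
BINARY_OP - → 2 - 8 = -6. Stack: [-6]
LOAD_FAST b → push 25. Stack: [-6, 25]
BINARY_OP | → -6 | 25 = -5. Stack: [-5]
STORE_FAST y → y=-5. Stack: []
LOAD_FAST_LOAD_FAST y,c → push -5,8. Stack: [-5, 8]
BINARY_OP * → -5 * 8 = -40. Stack: [-40]
STORE_FAST x → x=-40. Stack: []
LOAD_FAST_LOAD_FAST c,y → push 8,-5. Stack: [8, -5]
BINARY_OP % → 8 % -5 = -2. Stack: [-2]
LOAD_FAST a → push 18. Stack: [-2, 18]
LOAD_CONST → push 4. Stack: [-2, 18, 4]
BINARY_OP - → 18 - 4 = 14. Stack: [-2, 14]
BINARY_OP & → -2 & 14 = 14. Stack: [14]
STORE_FAST z → z=14. Stack: []
LOAD_FAST_LOAD_FAST z,b → push 14,25. Stack: [14, 25]
BINARY_OP - → 14 - 25 = -11. Stack: [-11]
LOAD_CONST → push 12. Stack: [-11, 12]
LOAD_FAST x → push -40. Stack: [-11, 12, -40]
BINARY_OP + → 12 + -40 = -28. Stack: [-11, -28]
BINARY_OP + → -11 + -28 = -39. Stack: [-39]
STORE_FAST s → s=-39. Stack: []
LOAD_FAST z → push 14. Stack: [14]
LOAD_CONST → push 7. Stack: [14, 7]
BINARY_OP * → 14 * 7 = 98. Stack: [98]
LOAD_CONST → push 3. Stack: [98, 3]
BINARY_OP * → 98 * 3 = 294. Stack: [294]
STORE_FAST w → w=294. Stack: []
LOAD_CONST → push 2. Stack: [2]
LOAD_FAST c → push 8. Stack: [2, 8]
BINARY_OP - → 2 - 8 = -6. Stack: [-6]
STORE_FAST x → x=-6. Stack: []
LOAD_FAST x → push -6. Stack: [-6]
LOAD_CONST → push 9. Stack: [-6, 9]
BINARY_OP - → -6 - 9 = -15. Stack: [-15]
STORE_FAST n → n=-15. Stack: []
LOAD_FAST n → push -15. Stack: [-15]
RETURN_VALUE → return -15.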